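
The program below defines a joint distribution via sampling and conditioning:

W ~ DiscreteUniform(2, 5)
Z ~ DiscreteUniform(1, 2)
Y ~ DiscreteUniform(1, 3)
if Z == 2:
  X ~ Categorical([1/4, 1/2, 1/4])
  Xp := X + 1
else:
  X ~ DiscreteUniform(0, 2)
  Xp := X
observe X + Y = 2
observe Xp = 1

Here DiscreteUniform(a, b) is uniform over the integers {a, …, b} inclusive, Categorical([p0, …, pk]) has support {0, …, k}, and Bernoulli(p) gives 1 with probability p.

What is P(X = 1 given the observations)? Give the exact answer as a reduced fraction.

Enumerate traces; 8 have nonzero weight after conditioning:
  (W=2, Z=1, Y=1, X=1) weight 1/72
  (W=2, Z=2, Y=2, X=0) weight 1/96
  (W=3, Z=1, Y=1, X=1) weight 1/72
  (W=3, Z=2, Y=2, X=0) weight 1/96
  (W=4, Z=1, Y=1, X=1) weight 1/72
  (W=4, Z=2, Y=2, X=0) weight 1/96
  (W=5, Z=1, Y=1, X=1) weight 1/72
  (W=5, Z=2, Y=2, X=0) weight 1/96
Group by X:
  weight(X=0) = 1/24
  weight(X=1) = 1/18
Total weight = 1/24 + 1/18 = 7/72
P(X=0 | obs) = 1/24 / 7/72 = 3/7
P(X=1 | obs) = 1/18 / 7/72 = 4/7

P(X = 1 | obs) = 4/7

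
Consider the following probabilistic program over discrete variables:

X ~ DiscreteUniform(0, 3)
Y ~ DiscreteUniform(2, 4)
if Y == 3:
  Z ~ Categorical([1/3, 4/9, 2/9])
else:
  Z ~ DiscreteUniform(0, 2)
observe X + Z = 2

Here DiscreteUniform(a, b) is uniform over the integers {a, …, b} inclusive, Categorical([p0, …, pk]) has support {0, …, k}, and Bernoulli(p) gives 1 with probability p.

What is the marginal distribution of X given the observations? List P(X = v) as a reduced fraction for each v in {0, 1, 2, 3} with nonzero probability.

Enumerate traces; 9 have nonzero weight after conditioning:
  (X=0, Y=2, Z=2) weight 1/36
  (X=0, Y=3, Z=2) weight 1/54
  (X=0, Y=4, Z=2) weight 1/36
  (X=1, Y=2, Z=1) weight 1/36
  (X=1, Y=3, Z=1) weight 1/27
  (X=1, Y=4, Z=1) weight 1/36
  (X=2, Y=2, Z=0) weight 1/36
  (X=2, Y=3, Z=0) weight 1/36
  … 1 more
Group by X:
  weight(X=0) = 2/27
  weight(X=1) = 5/54
  weight(X=2) = 1/12
Total weight = 2/27 + 5/54 + 1/12 = 1/4
P(X=0 | obs) = 2/27 / 1/4 = 8/27
P(X=1 | obs) = 5/54 / 1/4 = 10/27
P(X=2 | obs) = 1/12 / 1/4 = 1/3

P(X=0) = 8/27, P(X=1) = 10/27, P(X=2) = 1/3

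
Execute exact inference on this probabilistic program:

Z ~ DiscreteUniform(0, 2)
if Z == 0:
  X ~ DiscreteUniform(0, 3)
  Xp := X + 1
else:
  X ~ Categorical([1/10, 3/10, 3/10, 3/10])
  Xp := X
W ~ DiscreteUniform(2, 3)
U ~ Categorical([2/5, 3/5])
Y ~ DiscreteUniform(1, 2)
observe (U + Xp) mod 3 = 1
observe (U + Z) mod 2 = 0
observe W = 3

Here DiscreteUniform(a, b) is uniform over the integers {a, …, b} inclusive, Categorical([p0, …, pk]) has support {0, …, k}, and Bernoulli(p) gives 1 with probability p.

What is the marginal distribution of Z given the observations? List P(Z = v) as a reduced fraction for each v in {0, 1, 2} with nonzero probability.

Enumerate traces; 10 have nonzero weight after conditioning:
  (Z=0, X=0, W=3, U=0, Y=1) weight 1/120
  (Z=0, X=0, W=3, U=0, Y=2) weight 1/120
  (Z=0, X=3, W=3, U=0, Y=1) weight 1/120
  (Z=0, X=3, W=3, U=0, Y=2) weight 1/120
  (Z=1, X=0, W=3, U=1, Y=1) weight 1/200
  (Z=1, X=0, W=3, U=1, Y=2) weight 1/200
  (Z=1, X=3, W=3, U=1, Y=1) weight 3/200
  (Z=1, X=3, W=3, U=1, Y=2) weight 3/200
  (Z=2, X=1, W=3, U=0, Y=1) weight 1/100
  … 1 more
Group by Z:
  weight(Z=0) = 1/30
  weight(Z=1) = 1/25
  weight(Z=2) = 1/50
Total weight = 1/30 + 1/25 + 1/50 = 7/75
P(Z=0 | obs) = 1/30 / 7/75 = 5/14
P(Z=1 | obs) = 1/25 / 7/75 = 3/7
P(Z=2 | obs) = 1/50 / 7/75 = 3/14

P(Z=0) = 5/14, P(Z=1) = 3/7, P(Z=2) = 3/14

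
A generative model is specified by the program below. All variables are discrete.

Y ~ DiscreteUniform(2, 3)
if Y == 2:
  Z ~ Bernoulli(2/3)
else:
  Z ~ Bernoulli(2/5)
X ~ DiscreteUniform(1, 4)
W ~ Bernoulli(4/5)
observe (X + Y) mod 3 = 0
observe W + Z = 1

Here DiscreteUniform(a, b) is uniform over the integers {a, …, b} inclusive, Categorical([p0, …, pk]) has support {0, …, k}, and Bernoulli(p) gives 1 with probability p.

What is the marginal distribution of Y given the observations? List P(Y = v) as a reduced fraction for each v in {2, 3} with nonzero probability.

Enumerate traces; 6 have nonzero weight after conditioning:
  (Y=2, Z=0, X=1, W=1) weight 1/30
  (Y=2, Z=0, X=4, W=1) weight 1/30
  (Y=2, Z=1, X=1, W=0) weight 1/60
  (Y=2, Z=1, X=4, W=0) weight 1/60
  (Y=3, Z=0, X=3, W=1) weight 3/50
  (Y=3, Z=1, X=3, W=0) weight 1/100
Group by Y:
  weight(Y=2) = 1/10
  weight(Y=3) = 7/100
Total weight = 1/10 + 7/100 = 17/100
P(Y=2 | obs) = 1/10 / 17/100 = 10/17
P(Y=3 | obs) = 7/100 / 17/100 = 7/17

P(Y=2) = 10/17, P(Y=3) = 7/17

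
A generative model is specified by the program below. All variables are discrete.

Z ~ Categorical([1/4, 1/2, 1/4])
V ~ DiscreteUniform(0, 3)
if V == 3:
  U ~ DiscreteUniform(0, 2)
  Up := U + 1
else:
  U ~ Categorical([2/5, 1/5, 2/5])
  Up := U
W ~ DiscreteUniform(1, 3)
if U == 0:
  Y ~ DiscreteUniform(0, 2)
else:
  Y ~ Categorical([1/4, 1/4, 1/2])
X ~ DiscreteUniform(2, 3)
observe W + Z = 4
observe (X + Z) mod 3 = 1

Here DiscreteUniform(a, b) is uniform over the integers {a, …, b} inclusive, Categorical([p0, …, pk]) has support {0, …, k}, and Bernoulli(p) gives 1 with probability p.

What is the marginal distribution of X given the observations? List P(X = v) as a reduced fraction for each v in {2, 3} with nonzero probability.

Enumerate traces; 72 have nonzero weight after conditioning:
  (Z=1, V=0, U=0, W=3, Y=0, X=3) weight 1/360
  (Z=1, V=0, U=0, W=3, Y=1, X=3) weight 1/360
  (Z=1, V=0, U=0, W=3, Y=2, X=3) weight 1/360
  (Z=1, V=0, U=1, W=3, Y=0, X=3) weight 1/960
  (Z=1, V=0, U=1, W=3, Y=1, X=3) weight 1/960
  (Z=1, V=0, U=1, W=3, Y=2, X=3) weight 1/480
  (Z=1, V=0, U=2, W=3, Y=0, X=3) weight 1/480
  (Z=1, V=0, U=2, W=3, Y=1, X=3) weight 1/480
  (Z=2, V=0, U=0, W=2, Y=0, X=2) weight 1/720
  … 63 more
Group by X:
  weight(X=2) = 1/24
  weight(X=3) = 1/12
Total weight = 1/24 + 1/12 = 1/8
P(X=2 | obs) = 1/24 / 1/8 = 1/3
P(X=3 | obs) = 1/12 / 1/8 = 2/3

P(X=2) = 1/3, P(X=3) = 2/3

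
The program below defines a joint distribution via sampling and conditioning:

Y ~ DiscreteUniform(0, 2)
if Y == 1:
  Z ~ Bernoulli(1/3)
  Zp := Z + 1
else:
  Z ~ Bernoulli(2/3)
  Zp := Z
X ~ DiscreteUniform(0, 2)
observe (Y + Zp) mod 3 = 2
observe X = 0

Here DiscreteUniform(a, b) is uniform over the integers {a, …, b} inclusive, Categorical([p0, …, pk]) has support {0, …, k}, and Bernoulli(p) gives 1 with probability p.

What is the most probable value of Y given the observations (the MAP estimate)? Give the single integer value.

argmax_v P(Y = v | obs) = 1

Enumerate traces; 2 have nonzero weight after conditioning:
  (Y=1, Z=0, X=0) weight 2/27
  (Y=2, Z=0, X=0) weight 1/27
Group by Y:
  weight(Y=1) = 2/27
  weight(Y=2) = 1/27
Total weight = 2/27 + 1/27 = 1/9
P(Y=1 | obs) = 2/27 / 1/9 = 2/3
P(Y=2 | obs) = 1/27 / 1/9 = 1/3
argmax = 1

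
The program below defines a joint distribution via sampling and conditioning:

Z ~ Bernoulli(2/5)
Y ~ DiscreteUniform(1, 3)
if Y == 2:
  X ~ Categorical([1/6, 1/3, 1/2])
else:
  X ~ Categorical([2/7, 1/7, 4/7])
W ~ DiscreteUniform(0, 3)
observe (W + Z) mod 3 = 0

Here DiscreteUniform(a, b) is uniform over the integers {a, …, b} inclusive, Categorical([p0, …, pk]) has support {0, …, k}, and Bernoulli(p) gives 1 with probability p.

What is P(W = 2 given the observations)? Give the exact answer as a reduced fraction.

P(W = 2 | obs) = 1/4

Enumerate traces; 27 have nonzero weight after conditioning:
  (Z=0, Y=1, X=0, W=0) weight 1/70
  (Z=0, Y=1, X=0, W=3) weight 1/70
  (Z=0, Y=1, X=1, W=0) weight 1/140
  (Z=0, Y=1, X=1, W=3) weight 1/140
  (Z=0, Y=1, X=2, W=0) weight 1/35
  (Z=0, Y=1, X=2, W=3) weight 1/35
  (Z=0, Y=2, X=0, W=0) weight 1/120
  (Z=0, Y=2, X=0, W=3) weight 1/120
  (Z=1, Y=1, X=0, W=2) weight 1/105
  … 18 more
Group by W:
  weight(W=0) = 3/20
  weight(W=2) = 1/10
  weight(W=3) = 3/20
Total weight = 3/20 + 1/10 + 3/20 = 2/5
P(W=0 | obs) = 3/20 / 2/5 = 3/8
P(W=2 | obs) = 1/10 / 2/5 = 1/4
P(W=3 | obs) = 3/20 / 2/5 = 3/8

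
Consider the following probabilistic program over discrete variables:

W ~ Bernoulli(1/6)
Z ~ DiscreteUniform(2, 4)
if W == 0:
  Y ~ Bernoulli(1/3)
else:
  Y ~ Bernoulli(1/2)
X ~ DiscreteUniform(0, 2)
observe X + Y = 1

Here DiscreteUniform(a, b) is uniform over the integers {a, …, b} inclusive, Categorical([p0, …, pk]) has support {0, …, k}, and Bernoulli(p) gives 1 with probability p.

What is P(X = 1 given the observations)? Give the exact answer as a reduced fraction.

Enumerate traces; 12 have nonzero weight after conditioning:
  (W=0, Z=2, Y=0, X=1) weight 5/81
  (W=0, Z=2, Y=1, X=0) weight 5/162
  (W=0, Z=3, Y=0, X=1) weight 5/81
  (W=0, Z=3, Y=1, X=0) weight 5/162
  (W=0, Z=4, Y=0, X=1) weight 5/81
  (W=0, Z=4, Y=1, X=0) weight 5/162
  (W=1, Z=2, Y=0, X=1) weight 1/108
  (W=1, Z=2, Y=1, X=0) weight 1/108
  … 4 more
Group by X:
  weight(X=0) = 13/108
  weight(X=1) = 23/108
Total weight = 13/108 + 23/108 = 1/3
P(X=0 | obs) = 13/108 / 1/3 = 13/36
P(X=1 | obs) = 23/108 / 1/3 = 23/36

P(X = 1 | obs) = 23/36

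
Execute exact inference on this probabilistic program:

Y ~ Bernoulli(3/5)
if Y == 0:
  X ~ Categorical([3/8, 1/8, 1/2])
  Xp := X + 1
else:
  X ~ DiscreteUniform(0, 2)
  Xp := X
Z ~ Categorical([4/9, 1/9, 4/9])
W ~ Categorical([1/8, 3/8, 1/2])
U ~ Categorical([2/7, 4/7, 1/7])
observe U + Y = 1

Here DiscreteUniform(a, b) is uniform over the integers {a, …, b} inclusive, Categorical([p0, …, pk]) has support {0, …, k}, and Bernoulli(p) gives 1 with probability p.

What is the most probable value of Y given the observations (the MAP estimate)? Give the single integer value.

Enumerate traces; 54 have nonzero weight after conditioning:
  (Y=0, X=0, Z=0, W=0, U=1) weight 1/210
  (Y=0, X=0, Z=0, W=1, U=1) weight 1/70
  (Y=0, X=0, Z=0, W=2, U=1) weight 2/105
  (Y=0, X=0, Z=1, W=0, U=1) weight 1/840
  (Y=0, X=0, Z=1, W=1, U=1) weight 1/280
  (Y=0, X=0, Z=1, W=2, U=1) weight 1/210
  (Y=0, X=0, Z=2, W=0, U=1) weight 1/210
  (Y=0, X=0, Z=2, W=1, U=1) weight 1/70
  (Y=1, X=0, Z=0, W=0, U=0) weight 1/315
  … 45 more
Group by Y:
  weight(Y=0) = 8/35
  weight(Y=1) = 6/35
Total weight = 8/35 + 6/35 = 2/5
P(Y=0 | obs) = 8/35 / 2/5 = 4/7
P(Y=1 | obs) = 6/35 / 2/5 = 3/7
argmax = 0

argmax_v P(Y = v | obs) = 0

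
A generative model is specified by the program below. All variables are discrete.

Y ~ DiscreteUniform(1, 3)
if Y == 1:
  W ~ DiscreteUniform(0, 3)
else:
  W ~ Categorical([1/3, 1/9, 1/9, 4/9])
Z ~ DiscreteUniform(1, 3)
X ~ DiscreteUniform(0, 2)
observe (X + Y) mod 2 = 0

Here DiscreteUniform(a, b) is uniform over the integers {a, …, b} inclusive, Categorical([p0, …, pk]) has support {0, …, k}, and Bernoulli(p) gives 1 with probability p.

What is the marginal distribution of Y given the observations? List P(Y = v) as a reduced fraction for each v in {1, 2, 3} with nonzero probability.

Enumerate traces; 48 have nonzero weight after conditioning:
  (Y=1, W=0, Z=1, X=1) weight 1/108
  (Y=1, W=0, Z=2, X=1) weight 1/108
  (Y=1, W=0, Z=3, X=1) weight 1/108
  (Y=1, W=1, Z=1, X=1) weight 1/108
  (Y=1, W=1, Z=2, X=1) weight 1/108
  (Y=1, W=1, Z=3, X=1) weight 1/108
  (Y=1, W=2, Z=1, X=1) weight 1/108
  (Y=1, W=2, Z=2, X=1) weight 1/108
  (Y=2, W=0, Z=1, X=0) weight 1/81
  (Y=3, W=0, Z=1, X=1) weight 1/81
  … 38 more
Group by Y:
  weight(Y=1) = 1/9
  weight(Y=2) = 2/9
  weight(Y=3) = 1/9
Total weight = 1/9 + 2/9 + 1/9 = 4/9
P(Y=1 | obs) = 1/9 / 4/9 = 1/4
P(Y=2 | obs) = 2/9 / 4/9 = 1/2
P(Y=3 | obs) = 1/9 / 4/9 = 1/4

P(Y=1) = 1/4, P(Y=2) = 1/2, P(Y=3) = 1/4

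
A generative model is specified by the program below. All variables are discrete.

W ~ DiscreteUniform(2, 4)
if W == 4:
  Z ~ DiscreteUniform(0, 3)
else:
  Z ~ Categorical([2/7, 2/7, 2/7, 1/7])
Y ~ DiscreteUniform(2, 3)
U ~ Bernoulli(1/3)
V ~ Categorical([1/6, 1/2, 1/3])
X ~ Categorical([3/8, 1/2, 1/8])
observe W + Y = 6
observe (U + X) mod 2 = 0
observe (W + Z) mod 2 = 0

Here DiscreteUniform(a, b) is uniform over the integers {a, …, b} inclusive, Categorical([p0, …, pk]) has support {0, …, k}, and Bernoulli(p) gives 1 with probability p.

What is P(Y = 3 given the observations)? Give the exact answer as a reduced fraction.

Enumerate traces; 36 have nonzero weight after conditioning:
  (W=3, Z=1, Y=3, U=0, V=0, X=0) weight 1/504
  (W=3, Z=1, Y=3, U=0, V=0, X=2) weight 1/1512
  (W=3, Z=1, Y=3, U=0, V=1, X=0) weight 1/168
  (W=3, Z=1, Y=3, U=0, V=1, X=2) weight 1/504
  (W=3, Z=1, Y=3, U=0, V=2, X=0) weight 1/252
  (W=3, Z=1, Y=3, U=0, V=2, X=2) weight 1/756
  (W=3, Z=1, Y=3, U=1, V=0, X=1) weight 1/756
  (W=3, Z=1, Y=3, U=1, V=1, X=1) weight 1/252
  (W=4, Z=0, Y=2, U=0, V=0, X=0) weight 1/576
  … 27 more
Group by Y:
  weight(Y=2) = 1/24
  weight(Y=3) = 1/28
Total weight = 1/24 + 1/28 = 13/168
P(Y=2 | obs) = 1/24 / 13/168 = 7/13
P(Y=3 | obs) = 1/28 / 13/168 = 6/13

P(Y = 3 | obs) = 6/13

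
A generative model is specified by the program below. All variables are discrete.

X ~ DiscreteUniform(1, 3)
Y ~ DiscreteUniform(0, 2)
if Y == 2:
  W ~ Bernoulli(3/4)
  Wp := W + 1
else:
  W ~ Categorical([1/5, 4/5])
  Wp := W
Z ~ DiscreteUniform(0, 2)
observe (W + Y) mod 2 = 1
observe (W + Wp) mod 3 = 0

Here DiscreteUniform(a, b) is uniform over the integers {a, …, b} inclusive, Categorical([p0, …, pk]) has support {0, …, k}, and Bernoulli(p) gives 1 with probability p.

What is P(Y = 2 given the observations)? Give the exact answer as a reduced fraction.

Enumerate traces; 18 have nonzero weight after conditioning:
  (X=1, Y=1, W=0, Z=0) weight 1/135
  (X=1, Y=1, W=0, Z=1) weight 1/135
  (X=1, Y=1, W=0, Z=2) weight 1/135
  (X=1, Y=2, W=1, Z=0) weight 1/36
  (X=1, Y=2, W=1, Z=1) weight 1/36
  (X=1, Y=2, W=1, Z=2) weight 1/36
  (X=2, Y=1, W=0, Z=0) weight 1/135
  (X=2, Y=1, W=0, Z=1) weight 1/135
  … 10 more
Group by Y:
  weight(Y=1) = 1/15
  weight(Y=2) = 1/4
Total weight = 1/15 + 1/4 = 19/60
P(Y=1 | obs) = 1/15 / 19/60 = 4/19
P(Y=2 | obs) = 1/4 / 19/60 = 15/19

P(Y = 2 | obs) = 15/19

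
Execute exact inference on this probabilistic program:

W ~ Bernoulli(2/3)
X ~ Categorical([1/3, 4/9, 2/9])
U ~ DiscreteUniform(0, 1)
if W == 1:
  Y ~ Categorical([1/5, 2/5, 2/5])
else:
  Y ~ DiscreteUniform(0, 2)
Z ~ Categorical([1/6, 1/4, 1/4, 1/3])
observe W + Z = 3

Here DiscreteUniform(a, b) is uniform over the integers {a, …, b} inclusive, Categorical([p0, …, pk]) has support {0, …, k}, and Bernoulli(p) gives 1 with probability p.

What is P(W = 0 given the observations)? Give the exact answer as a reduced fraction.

P(W = 0 | obs) = 2/5

Enumerate traces; 36 have nonzero weight after conditioning:
  (W=0, X=0, U=0, Y=0, Z=3) weight 1/162
  (W=0, X=0, U=0, Y=1, Z=3) weight 1/162
  (W=0, X=0, U=0, Y=2, Z=3) weight 1/162
  (W=0, X=0, U=1, Y=0, Z=3) weight 1/162
  (W=0, X=0, U=1, Y=1, Z=3) weight 1/162
  (W=0, X=0, U=1, Y=2, Z=3) weight 1/162
  (W=0, X=1, U=0, Y=0, Z=3) weight 2/243
  (W=0, X=1, U=0, Y=1, Z=3) weight 2/243
  (W=1, X=0, U=0, Y=0, Z=2) weight 1/180
  … 27 more
Group by W:
  weight(W=0) = 1/9
  weight(W=1) = 1/6
Total weight = 1/9 + 1/6 = 5/18
P(W=0 | obs) = 1/9 / 5/18 = 2/5
P(W=1 | obs) = 1/6 / 5/18 = 3/5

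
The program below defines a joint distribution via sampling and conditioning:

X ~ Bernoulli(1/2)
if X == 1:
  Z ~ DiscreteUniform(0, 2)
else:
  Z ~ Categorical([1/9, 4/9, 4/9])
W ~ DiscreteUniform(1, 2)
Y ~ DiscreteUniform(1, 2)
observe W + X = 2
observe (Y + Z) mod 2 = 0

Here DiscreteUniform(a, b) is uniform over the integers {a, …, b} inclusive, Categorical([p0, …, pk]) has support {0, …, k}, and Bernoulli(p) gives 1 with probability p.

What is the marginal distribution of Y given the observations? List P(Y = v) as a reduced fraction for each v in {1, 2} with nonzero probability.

Enumerate traces; 6 have nonzero weight after conditioning:
  (X=0, Z=0, W=2, Y=2) weight 1/72
  (X=0, Z=1, W=2, Y=1) weight 1/18
  (X=0, Z=2, W=2, Y=2) weight 1/18
  (X=1, Z=0, W=1, Y=2) weight 1/24
  (X=1, Z=1, W=1, Y=1) weight 1/24
  (X=1, Z=2, W=1, Y=2) weight 1/24
Group by Y:
  weight(Y=1) = 7/72
  weight(Y=2) = 11/72
Total weight = 7/72 + 11/72 = 1/4
P(Y=1 | obs) = 7/72 / 1/4 = 7/18
P(Y=2 | obs) = 11/72 / 1/4 = 11/18

P(Y=1) = 7/18, P(Y=2) = 11/18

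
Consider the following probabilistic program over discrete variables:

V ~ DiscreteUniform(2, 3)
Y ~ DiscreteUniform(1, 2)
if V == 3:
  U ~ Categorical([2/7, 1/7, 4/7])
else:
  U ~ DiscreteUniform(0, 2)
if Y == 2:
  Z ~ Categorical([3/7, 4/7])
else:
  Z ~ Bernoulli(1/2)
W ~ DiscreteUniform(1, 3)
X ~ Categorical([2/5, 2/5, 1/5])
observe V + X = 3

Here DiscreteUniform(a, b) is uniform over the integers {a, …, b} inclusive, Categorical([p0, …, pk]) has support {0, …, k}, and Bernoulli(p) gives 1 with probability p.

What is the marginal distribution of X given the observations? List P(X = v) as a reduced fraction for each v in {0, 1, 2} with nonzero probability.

P(X=0) = 1/2, P(X=1) = 1/2

Enumerate traces; 72 have nonzero weight after conditioning:
  (V=2, Y=1, U=0, Z=0, W=1, X=1) weight 1/180
  (V=2, Y=1, U=0, Z=0, W=2, X=1) weight 1/180
  (V=2, Y=1, U=0, Z=0, W=3, X=1) weight 1/180
  (V=2, Y=1, U=0, Z=1, W=1, X=1) weight 1/180
  (V=2, Y=1, U=0, Z=1, W=2, X=1) weight 1/180
  (V=2, Y=1, U=0, Z=1, W=3, X=1) weight 1/180
  (V=2, Y=1, U=1, Z=0, W=1, X=1) weight 1/180
  (V=2, Y=1, U=1, Z=0, W=2, X=1) weight 1/180
  (V=3, Y=1, U=0, Z=0, W=1, X=0) weight 1/210
  … 63 more
Group by X:
  weight(X=0) = 1/5
  weight(X=1) = 1/5
Total weight = 1/5 + 1/5 = 2/5
P(X=0 | obs) = 1/5 / 2/5 = 1/2
P(X=1 | obs) = 1/5 / 2/5 = 1/2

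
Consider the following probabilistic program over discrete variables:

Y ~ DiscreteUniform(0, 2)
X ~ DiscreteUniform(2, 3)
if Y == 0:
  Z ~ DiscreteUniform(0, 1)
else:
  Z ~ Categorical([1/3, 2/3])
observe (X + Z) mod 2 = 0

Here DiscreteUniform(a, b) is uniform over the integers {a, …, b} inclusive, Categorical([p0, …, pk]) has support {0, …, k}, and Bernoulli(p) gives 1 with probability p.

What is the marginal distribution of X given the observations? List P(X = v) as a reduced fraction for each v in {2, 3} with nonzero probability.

P(X=2) = 7/18, P(X=3) = 11/18

Enumerate traces; 6 have nonzero weight after conditioning:
  (Y=0, X=2, Z=0) weight 1/12
  (Y=0, X=3, Z=1) weight 1/12
  (Y=1, X=2, Z=0) weight 1/18
  (Y=1, X=3, Z=1) weight 1/9
  (Y=2, X=2, Z=0) weight 1/18
  (Y=2, X=3, Z=1) weight 1/9
Group by X:
  weight(X=2) = 7/36
  weight(X=3) = 11/36
Total weight = 7/36 + 11/36 = 1/2
P(X=2 | obs) = 7/36 / 1/2 = 7/18
P(X=3 | obs) = 11/36 / 1/2 = 11/18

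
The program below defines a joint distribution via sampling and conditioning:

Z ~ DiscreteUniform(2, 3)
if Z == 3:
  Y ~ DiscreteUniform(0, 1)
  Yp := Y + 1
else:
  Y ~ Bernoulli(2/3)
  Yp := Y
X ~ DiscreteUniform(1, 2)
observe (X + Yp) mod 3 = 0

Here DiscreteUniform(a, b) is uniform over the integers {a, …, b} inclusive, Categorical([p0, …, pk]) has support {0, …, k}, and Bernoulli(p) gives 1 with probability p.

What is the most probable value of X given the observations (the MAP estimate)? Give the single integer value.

Enumerate traces; 3 have nonzero weight after conditioning:
  (Z=2, Y=1, X=2) weight 1/6
  (Z=3, Y=0, X=2) weight 1/8
  (Z=3, Y=1, X=1) weight 1/8
Group by X:
  weight(X=1) = 1/8
  weight(X=2) = 7/24
Total weight = 1/8 + 7/24 = 5/12
P(X=1 | obs) = 1/8 / 5/12 = 3/10
P(X=2 | obs) = 7/24 / 5/12 = 7/10
argmax = 2

argmax_v P(X = v | obs) = 2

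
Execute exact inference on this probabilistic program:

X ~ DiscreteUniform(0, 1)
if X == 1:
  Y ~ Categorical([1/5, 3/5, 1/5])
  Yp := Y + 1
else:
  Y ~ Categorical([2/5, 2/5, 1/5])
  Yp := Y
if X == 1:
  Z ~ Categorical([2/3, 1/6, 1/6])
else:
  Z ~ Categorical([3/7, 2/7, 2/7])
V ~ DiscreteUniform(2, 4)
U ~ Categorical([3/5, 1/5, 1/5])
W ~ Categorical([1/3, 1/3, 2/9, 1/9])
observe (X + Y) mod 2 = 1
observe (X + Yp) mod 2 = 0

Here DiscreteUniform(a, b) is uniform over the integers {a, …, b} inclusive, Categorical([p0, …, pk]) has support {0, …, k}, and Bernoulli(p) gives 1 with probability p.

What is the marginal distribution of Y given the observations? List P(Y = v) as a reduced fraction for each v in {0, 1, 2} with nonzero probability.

Enumerate traces; 216 have nonzero weight after conditioning:
  (X=1, Y=0, Z=0, V=2, U=0, W=0) weight 1/225
  (X=1, Y=0, Z=0, V=2, U=0, W=1) weight 1/225
  (X=1, Y=0, Z=0, V=2, U=0, W=2) weight 2/675
  (X=1, Y=0, Z=0, V=2, U=0, W=3) weight 1/675
  (X=1, Y=0, Z=0, V=2, U=1, W=0) weight 1/675
  (X=1, Y=0, Z=0, V=2, U=1, W=1) weight 1/675
  (X=1, Y=0, Z=0, V=2, U=1, W=2) weight 2/2025
  (X=1, Y=0, Z=0, V=2, U=1, W=3) weight 1/2025
  (X=1, Y=2, Z=0, V=2, U=0, W=0) weight 1/225
  … 207 more
Group by Y:
  weight(Y=0) = 1/10
  weight(Y=2) = 1/10
Total weight = 1/10 + 1/10 = 1/5
P(Y=0 | obs) = 1/10 / 1/5 = 1/2
P(Y=2 | obs) = 1/10 / 1/5 = 1/2

P(Y=0) = 1/2, P(Y=2) = 1/2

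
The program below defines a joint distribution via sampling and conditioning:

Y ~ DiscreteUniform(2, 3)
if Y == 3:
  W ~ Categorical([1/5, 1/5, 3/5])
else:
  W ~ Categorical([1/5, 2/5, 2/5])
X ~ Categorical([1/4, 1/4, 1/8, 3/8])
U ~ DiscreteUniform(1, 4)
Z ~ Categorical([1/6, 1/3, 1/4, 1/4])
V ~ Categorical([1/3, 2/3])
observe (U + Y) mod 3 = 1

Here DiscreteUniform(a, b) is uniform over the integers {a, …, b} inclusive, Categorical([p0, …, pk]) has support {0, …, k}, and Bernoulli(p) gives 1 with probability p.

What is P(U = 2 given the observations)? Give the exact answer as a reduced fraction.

P(U = 2 | obs) = 1/3

Enumerate traces; 288 have nonzero weight after conditioning:
  (Y=2, W=0, X=0, U=2, Z=0, V=0) weight 1/2880
  (Y=2, W=0, X=0, U=2, Z=0, V=1) weight 1/1440
  (Y=2, W=0, X=0, U=2, Z=1, V=0) weight 1/1440
  (Y=2, W=0, X=0, U=2, Z=1, V=1) weight 1/720
  (Y=2, W=0, X=0, U=2, Z=2, V=0) weight 1/1920
  (Y=2, W=0, X=0, U=2, Z=2, V=1) weight 1/960
  (Y=2, W=0, X=0, U=2, Z=3, V=0) weight 1/1920
  (Y=2, W=0, X=0, U=2, Z=3, V=1) weight 1/960
  (Y=3, W=0, X=0, U=1, Z=0, V=0) weight 1/2880
  (Y=3, W=0, X=0, U=4, Z=0, V=0) weight 1/2880
  … 278 more
Group by U:
  weight(U=1) = 1/8
  weight(U=2) = 1/8
  weight(U=4) = 1/8
Total weight = 1/8 + 1/8 + 1/8 = 3/8
P(U=1 | obs) = 1/8 / 3/8 = 1/3
P(U=2 | obs) = 1/8 / 3/8 = 1/3
P(U=4 | obs) = 1/8 / 3/8 = 1/3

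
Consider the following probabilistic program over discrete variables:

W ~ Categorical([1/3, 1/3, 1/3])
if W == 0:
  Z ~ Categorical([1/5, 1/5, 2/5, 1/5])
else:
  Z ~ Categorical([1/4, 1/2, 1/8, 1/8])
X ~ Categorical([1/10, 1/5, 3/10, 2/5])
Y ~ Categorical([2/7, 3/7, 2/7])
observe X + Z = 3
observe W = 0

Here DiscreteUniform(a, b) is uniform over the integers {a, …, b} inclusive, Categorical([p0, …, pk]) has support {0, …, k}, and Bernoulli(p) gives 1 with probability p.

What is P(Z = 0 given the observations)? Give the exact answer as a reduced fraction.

P(Z = 0 | obs) = 1/3

Enumerate traces; 12 have nonzero weight after conditioning:
  (W=0, Z=0, X=3, Y=0) weight 4/525
  (W=0, Z=0, X=3, Y=1) weight 2/175
  (W=0, Z=0, X=3, Y=2) weight 4/525
  (W=0, Z=1, X=2, Y=0) weight 1/175
  (W=0, Z=1, X=2, Y=1) weight 3/350
  (W=0, Z=1, X=2, Y=2) weight 1/175
  (W=0, Z=2, X=1, Y=0) weight 4/525
  (W=0, Z=2, X=1, Y=1) weight 2/175
  (W=0, Z=3, X=0, Y=0) weight 1/525
  … 3 more
Group by Z:
  weight(Z=0) = 2/75
  weight(Z=1) = 1/50
  weight(Z=2) = 2/75
  weight(Z=3) = 1/150
Total weight = 2/75 + 1/50 + 2/75 + 1/150 = 2/25
P(Z=0 | obs) = 2/75 / 2/25 = 1/3
P(Z=1 | obs) = 1/50 / 2/25 = 1/4
P(Z=2 | obs) = 2/75 / 2/25 = 1/3
P(Z=3 | obs) = 1/150 / 2/25 = 1/12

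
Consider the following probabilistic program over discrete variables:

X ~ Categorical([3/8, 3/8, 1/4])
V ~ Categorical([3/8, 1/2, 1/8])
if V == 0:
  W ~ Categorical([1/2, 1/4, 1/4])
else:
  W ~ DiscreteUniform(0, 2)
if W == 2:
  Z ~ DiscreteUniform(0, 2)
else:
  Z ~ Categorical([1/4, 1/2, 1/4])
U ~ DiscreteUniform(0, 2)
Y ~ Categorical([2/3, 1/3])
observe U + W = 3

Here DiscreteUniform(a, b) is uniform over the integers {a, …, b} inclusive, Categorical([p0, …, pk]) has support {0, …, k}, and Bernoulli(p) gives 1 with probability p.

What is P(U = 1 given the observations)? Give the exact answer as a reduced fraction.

P(U = 1 | obs) = 1/2

Enumerate traces; 108 have nonzero weight after conditioning:
  (X=0, V=0, W=1, Z=0, U=2, Y=0) weight 1/512
  (X=0, V=0, W=1, Z=0, U=2, Y=1) weight 1/1024
  (X=0, V=0, W=1, Z=1, U=2, Y=0) weight 1/256
  (X=0, V=0, W=1, Z=1, U=2, Y=1) weight 1/512
  (X=0, V=0, W=1, Z=2, U=2, Y=0) weight 1/512
  (X=0, V=0, W=1, Z=2, U=2, Y=1) weight 1/1024
  (X=0, V=0, W=2, Z=0, U=1, Y=0) weight 1/384
  (X=0, V=0, W=2, Z=0, U=1, Y=1) weight 1/768
  … 100 more
Group by U:
  weight(U=1) = 29/288
  weight(U=2) = 29/288
Total weight = 29/288 + 29/288 = 29/144
P(U=1 | obs) = 29/288 / 29/144 = 1/2
P(U=2 | obs) = 29/288 / 29/144 = 1/2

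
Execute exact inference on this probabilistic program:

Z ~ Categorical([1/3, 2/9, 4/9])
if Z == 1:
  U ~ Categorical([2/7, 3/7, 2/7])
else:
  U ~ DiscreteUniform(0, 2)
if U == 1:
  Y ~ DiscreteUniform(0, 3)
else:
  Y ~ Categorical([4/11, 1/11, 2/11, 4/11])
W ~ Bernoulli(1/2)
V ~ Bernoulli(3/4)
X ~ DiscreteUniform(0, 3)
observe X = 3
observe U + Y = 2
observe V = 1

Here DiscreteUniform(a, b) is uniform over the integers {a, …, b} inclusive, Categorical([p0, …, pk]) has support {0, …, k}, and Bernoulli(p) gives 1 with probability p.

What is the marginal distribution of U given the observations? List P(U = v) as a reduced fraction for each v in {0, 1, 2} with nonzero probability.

Enumerate traces; 18 have nonzero weight after conditioning:
  (Z=0, U=0, Y=2, W=0, V=1, X=3) weight 1/528
  (Z=0, U=0, Y=2, W=1, V=1, X=3) weight 1/528
  (Z=0, U=1, Y=1, W=0, V=1, X=3) weight 1/384
  (Z=0, U=1, Y=1, W=1, V=1, X=3) weight 1/384
  (Z=0, U=2, Y=0, W=0, V=1, X=3) weight 1/264
  (Z=0, U=2, Y=0, W=1, V=1, X=3) weight 1/264
  (Z=1, U=0, Y=2, W=0, V=1, X=3) weight 1/924
  (Z=1, U=0, Y=2, W=1, V=1, X=3) weight 1/924
  … 10 more
Group by U:
  weight(U=0) = 61/5544
  weight(U=1) = 67/4032
  weight(U=2) = 61/2772
Total weight = 61/5544 + 67/4032 + 61/2772 = 2201/44352
P(U=0 | obs) = 61/5544 / 2201/44352 = 488/2201
P(U=1 | obs) = 67/4032 / 2201/44352 = 737/2201
P(U=2 | obs) = 61/2772 / 2201/44352 = 976/2201

P(U=0) = 488/2201, P(U=1) = 737/2201, P(U=2) = 976/2201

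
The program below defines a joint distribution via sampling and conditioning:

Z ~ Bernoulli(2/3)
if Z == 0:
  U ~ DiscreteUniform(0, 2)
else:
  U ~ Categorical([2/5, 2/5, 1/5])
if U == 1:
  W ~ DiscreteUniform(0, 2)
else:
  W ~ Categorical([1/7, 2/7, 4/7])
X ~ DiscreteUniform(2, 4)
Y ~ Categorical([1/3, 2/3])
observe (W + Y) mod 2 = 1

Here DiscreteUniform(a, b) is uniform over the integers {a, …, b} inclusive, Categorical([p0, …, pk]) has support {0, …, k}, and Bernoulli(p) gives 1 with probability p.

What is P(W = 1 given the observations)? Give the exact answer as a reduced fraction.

Enumerate traces; 54 have nonzero weight after conditioning:
  (Z=0, U=0, W=0, X=2, Y=1) weight 2/567
  (Z=0, U=0, W=0, X=3, Y=1) weight 2/567
  (Z=0, U=0, W=0, X=4, Y=1) weight 2/567
  (Z=0, U=0, W=1, X=2, Y=0) weight 2/567
  (Z=0, U=0, W=1, X=3, Y=0) weight 2/567
  (Z=0, U=0, W=1, X=4, Y=0) weight 2/567
  (Z=0, U=0, W=2, X=2, Y=1) weight 8/567
  (Z=0, U=0, W=2, X=3, Y=1) weight 8/567
  … 46 more
Group by W:
  weight(W=0) = 58/405
  weight(W=1) = 41/405
  weight(W=2) = 26/81
Total weight = 58/405 + 41/405 + 26/81 = 229/405
P(W=0 | obs) = 58/405 / 229/405 = 58/229
P(W=1 | obs) = 41/405 / 229/405 = 41/229
P(W=2 | obs) = 26/81 / 229/405 = 130/229

P(W = 1 | obs) = 41/229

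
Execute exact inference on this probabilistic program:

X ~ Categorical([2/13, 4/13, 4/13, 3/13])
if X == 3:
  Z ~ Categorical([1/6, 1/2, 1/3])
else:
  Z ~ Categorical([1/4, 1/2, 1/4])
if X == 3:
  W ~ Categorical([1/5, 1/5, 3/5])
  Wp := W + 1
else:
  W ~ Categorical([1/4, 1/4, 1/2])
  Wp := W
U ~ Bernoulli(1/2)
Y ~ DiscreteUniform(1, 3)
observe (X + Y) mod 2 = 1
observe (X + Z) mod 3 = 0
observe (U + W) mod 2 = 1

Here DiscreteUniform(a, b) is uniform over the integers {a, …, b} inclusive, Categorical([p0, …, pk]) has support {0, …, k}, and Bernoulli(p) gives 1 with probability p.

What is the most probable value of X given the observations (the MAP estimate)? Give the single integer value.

Enumerate traces; 18 have nonzero weight after conditioning:
  (X=0, Z=0, W=0, U=1, Y=1) weight 1/624
  (X=0, Z=0, W=0, U=1, Y=3) weight 1/624
  (X=0, Z=0, W=1, U=0, Y=1) weight 1/624
  (X=0, Z=0, W=1, U=0, Y=3) weight 1/624
  (X=0, Z=0, W=2, U=1, Y=1) weight 1/312
  (X=0, Z=0, W=2, U=1, Y=3) weight 1/312
  (X=1, Z=2, W=0, U=1, Y=2) weight 1/312
  (X=1, Z=2, W=1, U=0, Y=2) weight 1/312
  (X=2, Z=1, W=0, U=1, Y=1) weight 1/156
  (X=3, Z=0, W=0, U=1, Y=2) weight 1/780
  … 8 more
Group by X:
  weight(X=0) = 1/78
  weight(X=1) = 1/78
  weight(X=2) = 2/39
  weight(X=3) = 1/156
Total weight = 1/78 + 1/78 + 2/39 + 1/156 = 1/12
P(X=0 | obs) = 1/78 / 1/12 = 2/13
P(X=1 | obs) = 1/78 / 1/12 = 2/13
P(X=2 | obs) = 2/39 / 1/12 = 8/13
P(X=3 | obs) = 1/156 / 1/12 = 1/13
argmax = 2

argmax_v P(X = v | obs) = 2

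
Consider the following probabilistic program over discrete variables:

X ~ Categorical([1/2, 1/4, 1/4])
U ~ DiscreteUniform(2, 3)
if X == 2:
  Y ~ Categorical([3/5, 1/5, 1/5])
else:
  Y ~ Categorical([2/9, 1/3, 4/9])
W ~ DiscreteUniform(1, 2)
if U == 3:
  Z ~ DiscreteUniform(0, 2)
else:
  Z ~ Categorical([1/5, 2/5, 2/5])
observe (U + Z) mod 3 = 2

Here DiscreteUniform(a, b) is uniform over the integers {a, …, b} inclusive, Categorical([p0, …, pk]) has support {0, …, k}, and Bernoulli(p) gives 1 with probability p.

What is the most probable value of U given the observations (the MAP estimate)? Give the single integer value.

Enumerate traces; 36 have nonzero weight after conditioning:
  (X=0, U=2, Y=0, W=1, Z=0) weight 1/180
  (X=0, U=2, Y=0, W=2, Z=0) weight 1/180
  (X=0, U=2, Y=1, W=1, Z=0) weight 1/120
  (X=0, U=2, Y=1, W=2, Z=0) weight 1/120
  (X=0, U=2, Y=2, W=1, Z=0) weight 1/90
  (X=0, U=2, Y=2, W=2, Z=0) weight 1/90
  (X=0, U=3, Y=0, W=1, Z=2) weight 1/108
  (X=0, U=3, Y=0, W=2, Z=2) weight 1/108
  … 28 more
Group by U:
  weight(U=2) = 1/10
  weight(U=3) = 1/6
Total weight = 1/10 + 1/6 = 4/15
P(U=2 | obs) = 1/10 / 4/15 = 3/8
P(U=3 | obs) = 1/6 / 4/15 = 5/8
argmax = 3

argmax_v P(U = v | obs) = 3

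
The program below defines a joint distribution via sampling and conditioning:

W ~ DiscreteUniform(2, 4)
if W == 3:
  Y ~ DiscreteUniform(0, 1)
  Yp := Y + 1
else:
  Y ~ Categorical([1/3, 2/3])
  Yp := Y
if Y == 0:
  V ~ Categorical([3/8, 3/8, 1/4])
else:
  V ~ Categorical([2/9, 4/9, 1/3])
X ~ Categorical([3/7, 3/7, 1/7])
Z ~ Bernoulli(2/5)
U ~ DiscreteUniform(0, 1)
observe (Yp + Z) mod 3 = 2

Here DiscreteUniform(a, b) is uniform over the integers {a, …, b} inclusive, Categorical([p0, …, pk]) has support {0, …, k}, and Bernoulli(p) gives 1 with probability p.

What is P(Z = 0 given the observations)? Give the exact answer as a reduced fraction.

Enumerate traces; 72 have nonzero weight after conditioning:
  (W=2, Y=1, V=0, X=0, Z=1, U=0) weight 4/945
  (W=2, Y=1, V=0, X=0, Z=1, U=1) weight 4/945
  (W=2, Y=1, V=0, X=1, Z=1, U=0) weight 4/945
  (W=2, Y=1, V=0, X=1, Z=1, U=1) weight 4/945
  (W=2, Y=1, V=0, X=2, Z=1, U=0) weight 4/2835
  (W=2, Y=1, V=0, X=2, Z=1, U=1) weight 4/2835
  (W=2, Y=1, V=1, X=0, Z=1, U=0) weight 8/945
  (W=2, Y=1, V=1, X=0, Z=1, U=1) weight 8/945
  (W=3, Y=1, V=0, X=0, Z=0, U=0) weight 1/210
  … 63 more
Group by Z:
  weight(Z=0) = 1/10
  weight(Z=1) = 11/45
Total weight = 1/10 + 11/45 = 31/90
P(Z=0 | obs) = 1/10 / 31/90 = 9/31
P(Z=1 | obs) = 11/45 / 31/90 = 22/31

P(Z = 0 | obs) = 9/31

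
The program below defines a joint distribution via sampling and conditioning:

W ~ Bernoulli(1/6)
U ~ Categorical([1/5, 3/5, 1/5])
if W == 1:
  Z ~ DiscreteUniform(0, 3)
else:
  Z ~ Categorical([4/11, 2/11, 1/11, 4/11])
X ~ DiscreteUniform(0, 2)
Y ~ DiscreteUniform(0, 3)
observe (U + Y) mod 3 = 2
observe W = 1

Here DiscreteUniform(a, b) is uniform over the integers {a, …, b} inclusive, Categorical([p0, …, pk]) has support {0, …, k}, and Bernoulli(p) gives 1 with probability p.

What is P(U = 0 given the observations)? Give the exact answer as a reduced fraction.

P(U = 0 | obs) = 1/6

Enumerate traces; 48 have nonzero weight after conditioning:
  (W=1, U=0, Z=0, X=0, Y=2) weight 1/1440
  (W=1, U=0, Z=0, X=1, Y=2) weight 1/1440
  (W=1, U=0, Z=0, X=2, Y=2) weight 1/1440
  (W=1, U=0, Z=1, X=0, Y=2) weight 1/1440
  (W=1, U=0, Z=1, X=1, Y=2) weight 1/1440
  (W=1, U=0, Z=1, X=2, Y=2) weight 1/1440
  (W=1, U=0, Z=2, X=0, Y=2) weight 1/1440
  (W=1, U=0, Z=2, X=1, Y=2) weight 1/1440
  (W=1, U=1, Z=0, X=0, Y=1) weight 1/480
  (W=1, U=2, Z=0, X=0, Y=0) weight 1/1440
  … 38 more
Group by U:
  weight(U=0) = 1/120
  weight(U=1) = 1/40
  weight(U=2) = 1/60
Total weight = 1/120 + 1/40 + 1/60 = 1/20
P(U=0 | obs) = 1/120 / 1/20 = 1/6
P(U=1 | obs) = 1/40 / 1/20 = 1/2
P(U=2 | obs) = 1/60 / 1/20 = 1/3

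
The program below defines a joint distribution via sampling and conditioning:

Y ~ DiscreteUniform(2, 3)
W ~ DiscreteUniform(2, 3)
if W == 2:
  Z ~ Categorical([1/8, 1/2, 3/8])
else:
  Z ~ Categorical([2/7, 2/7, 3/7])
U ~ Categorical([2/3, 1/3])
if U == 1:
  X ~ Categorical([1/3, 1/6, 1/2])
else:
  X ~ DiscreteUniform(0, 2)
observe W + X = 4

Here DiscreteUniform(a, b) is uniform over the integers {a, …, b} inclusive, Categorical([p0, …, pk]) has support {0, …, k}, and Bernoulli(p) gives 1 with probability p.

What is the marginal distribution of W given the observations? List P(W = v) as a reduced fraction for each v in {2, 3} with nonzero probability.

Enumerate traces; 24 have nonzero weight after conditioning:
  (Y=2, W=2, Z=0, U=0, X=2) weight 1/144
  (Y=2, W=2, Z=0, U=1, X=2) weight 1/192
  (Y=2, W=2, Z=1, U=0, X=2) weight 1/36
  (Y=2, W=2, Z=1, U=1, X=2) weight 1/48
  (Y=2, W=2, Z=2, U=0, X=2) weight 1/48
  (Y=2, W=2, Z=2, U=1, X=2) weight 1/64
  (Y=2, W=3, Z=0, U=0, X=1) weight 1/63
  (Y=2, W=3, Z=0, U=1, X=1) weight 1/252
  … 16 more
Group by W:
  weight(W=2) = 7/36
  weight(W=3) = 5/36
Total weight = 7/36 + 5/36 = 1/3
P(W=2 | obs) = 7/36 / 1/3 = 7/12
P(W=3 | obs) = 5/36 / 1/3 = 5/12

P(W=2) = 7/12, P(W=3) = 5/12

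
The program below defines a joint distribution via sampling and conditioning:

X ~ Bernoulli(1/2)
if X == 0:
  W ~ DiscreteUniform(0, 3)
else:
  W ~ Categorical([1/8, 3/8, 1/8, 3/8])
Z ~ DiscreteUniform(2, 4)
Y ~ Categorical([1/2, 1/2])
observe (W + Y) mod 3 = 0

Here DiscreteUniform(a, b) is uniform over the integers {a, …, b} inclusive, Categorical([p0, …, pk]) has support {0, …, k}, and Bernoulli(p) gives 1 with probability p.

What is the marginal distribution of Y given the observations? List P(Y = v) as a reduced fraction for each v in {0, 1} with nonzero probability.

Enumerate traces; 18 have nonzero weight after conditioning:
  (X=0, W=0, Z=2, Y=0) weight 1/48
  (X=0, W=0, Z=3, Y=0) weight 1/48
  (X=0, W=0, Z=4, Y=0) weight 1/48
  (X=0, W=2, Z=2, Y=1) weight 1/48
  (X=0, W=2, Z=3, Y=1) weight 1/48
  (X=0, W=2, Z=4, Y=1) weight 1/48
  (X=0, W=3, Z=2, Y=0) weight 1/48
  (X=0, W=3, Z=3, Y=0) weight 1/48
  … 10 more
Group by Y:
  weight(Y=0) = 1/4
  weight(Y=1) = 3/32
Total weight = 1/4 + 3/32 = 11/32
P(Y=0 | obs) = 1/4 / 11/32 = 8/11
P(Y=1 | obs) = 3/32 / 11/32 = 3/11

P(Y=0) = 8/11, P(Y=1) = 3/11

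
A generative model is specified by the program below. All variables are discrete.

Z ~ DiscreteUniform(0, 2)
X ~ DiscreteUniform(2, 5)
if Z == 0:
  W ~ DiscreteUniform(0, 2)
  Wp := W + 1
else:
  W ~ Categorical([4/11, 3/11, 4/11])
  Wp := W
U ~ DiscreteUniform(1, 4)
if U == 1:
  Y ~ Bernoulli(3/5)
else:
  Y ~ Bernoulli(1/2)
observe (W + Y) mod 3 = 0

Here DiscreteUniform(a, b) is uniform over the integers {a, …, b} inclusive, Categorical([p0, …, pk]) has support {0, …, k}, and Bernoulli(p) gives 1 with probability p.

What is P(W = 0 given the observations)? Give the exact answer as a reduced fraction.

P(W = 0 | obs) = 19/40

Enumerate traces; 96 have nonzero weight after conditioning:
  (Z=0, X=2, W=0, U=1, Y=0) weight 1/360
  (Z=0, X=2, W=0, U=2, Y=0) weight 1/288
  (Z=0, X=2, W=0, U=3, Y=0) weight 1/288
  (Z=0, X=2, W=0, U=4, Y=0) weight 1/288
  (Z=0, X=2, W=2, U=1, Y=1) weight 1/240
  (Z=0, X=2, W=2, U=2, Y=1) weight 1/288
  (Z=0, X=2, W=2, U=3, Y=1) weight 1/288
  (Z=0, X=2, W=2, U=4, Y=1) weight 1/288
  … 88 more
Group by W:
  weight(W=0) = 133/792
  weight(W=2) = 49/264
Total weight = 133/792 + 49/264 = 35/99
P(W=0 | obs) = 133/792 / 35/99 = 19/40
P(W=2 | obs) = 49/264 / 35/99 = 21/40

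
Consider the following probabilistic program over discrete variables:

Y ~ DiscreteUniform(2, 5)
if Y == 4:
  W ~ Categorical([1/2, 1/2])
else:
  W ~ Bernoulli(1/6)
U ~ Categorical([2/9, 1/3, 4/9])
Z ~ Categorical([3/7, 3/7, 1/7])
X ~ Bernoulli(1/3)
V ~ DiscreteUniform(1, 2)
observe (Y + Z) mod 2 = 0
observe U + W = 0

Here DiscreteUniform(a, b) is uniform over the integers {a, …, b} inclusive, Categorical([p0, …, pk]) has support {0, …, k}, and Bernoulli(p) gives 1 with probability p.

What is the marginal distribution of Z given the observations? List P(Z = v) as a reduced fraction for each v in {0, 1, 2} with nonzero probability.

Enumerate traces; 24 have nonzero weight after conditioning:
  (Y=2, W=0, U=0, Z=0, X=0, V=1) weight 5/756
  (Y=2, W=0, U=0, Z=0, X=0, V=2) weight 5/756
  (Y=2, W=0, U=0, Z=0, X=1, V=1) weight 5/1512
  (Y=2, W=0, U=0, Z=0, X=1, V=2) weight 5/1512
  (Y=2, W=0, U=0, Z=2, X=0, V=1) weight 5/2268
  (Y=2, W=0, U=0, Z=2, X=0, V=2) weight 5/2268
  (Y=2, W=0, U=0, Z=2, X=1, V=1) weight 5/4536
  (Y=2, W=0, U=0, Z=2, X=1, V=2) weight 5/4536
  (Y=3, W=0, U=0, Z=1, X=0, V=1) weight 5/756
  … 15 more
Group by Z:
  weight(Z=0) = 2/63
  weight(Z=1) = 5/126
  weight(Z=2) = 2/189
Total weight = 2/63 + 5/126 + 2/189 = 31/378
P(Z=0 | obs) = 2/63 / 31/378 = 12/31
P(Z=1 | obs) = 5/126 / 31/378 = 15/31
P(Z=2 | obs) = 2/189 / 31/378 = 4/31

P(Z=0) = 12/31, P(Z=1) = 15/31, P(Z=2) = 4/31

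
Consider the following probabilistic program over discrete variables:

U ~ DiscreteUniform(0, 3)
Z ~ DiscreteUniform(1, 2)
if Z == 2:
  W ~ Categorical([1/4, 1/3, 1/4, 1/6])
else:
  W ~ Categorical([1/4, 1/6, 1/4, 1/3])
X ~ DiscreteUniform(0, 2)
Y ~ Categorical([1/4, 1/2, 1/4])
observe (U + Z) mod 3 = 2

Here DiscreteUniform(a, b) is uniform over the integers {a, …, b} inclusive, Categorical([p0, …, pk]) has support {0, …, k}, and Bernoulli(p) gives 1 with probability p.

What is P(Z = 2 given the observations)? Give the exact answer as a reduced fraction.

P(Z = 2 | obs) = 2/3

Enumerate traces; 108 have nonzero weight after conditioning:
  (U=0, Z=2, W=0, X=0, Y=0) weight 1/384
  (U=0, Z=2, W=0, X=0, Y=1) weight 1/192
  (U=0, Z=2, W=0, X=0, Y=2) weight 1/384
  (U=0, Z=2, W=0, X=1, Y=0) weight 1/384
  (U=0, Z=2, W=0, X=1, Y=1) weight 1/192
  (U=0, Z=2, W=0, X=1, Y=2) weight 1/384
  (U=0, Z=2, W=0, X=2, Y=0) weight 1/384
  (U=0, Z=2, W=0, X=2, Y=1) weight 1/192
  (U=1, Z=1, W=0, X=0, Y=0) weight 1/384
  … 99 more
Group by Z:
  weight(Z=1) = 1/8
  weight(Z=2) = 1/4
Total weight = 1/8 + 1/4 = 3/8
P(Z=1 | obs) = 1/8 / 3/8 = 1/3
P(Z=2 | obs) = 1/4 / 3/8 = 2/3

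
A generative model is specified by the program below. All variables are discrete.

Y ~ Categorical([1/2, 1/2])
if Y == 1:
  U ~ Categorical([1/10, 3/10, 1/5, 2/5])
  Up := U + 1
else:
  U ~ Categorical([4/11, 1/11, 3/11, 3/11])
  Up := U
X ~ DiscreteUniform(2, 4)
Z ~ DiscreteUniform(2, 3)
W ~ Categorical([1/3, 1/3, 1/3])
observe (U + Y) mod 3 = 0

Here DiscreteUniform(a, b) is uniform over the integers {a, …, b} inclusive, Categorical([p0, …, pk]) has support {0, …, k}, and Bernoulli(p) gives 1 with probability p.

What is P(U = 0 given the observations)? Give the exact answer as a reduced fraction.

Enumerate traces; 54 have nonzero weight after conditioning:
  (Y=0, U=0, X=2, Z=2, W=0) weight 1/99
  (Y=0, U=0, X=2, Z=2, W=1) weight 1/99
  (Y=0, U=0, X=2, Z=2, W=2) weight 1/99
  (Y=0, U=0, X=2, Z=3, W=0) weight 1/99
  (Y=0, U=0, X=2, Z=3, W=1) weight 1/99
  (Y=0, U=0, X=2, Z=3, W=2) weight 1/99
  (Y=0, U=0, X=3, Z=2, W=0) weight 1/99
  (Y=0, U=0, X=3, Z=2, W=1) weight 1/99
  (Y=0, U=3, X=2, Z=2, W=0) weight 1/132
  (Y=1, U=2, X=2, Z=2, W=0) weight 1/180
  … 44 more
Group by U:
  weight(U=0) = 2/11
  weight(U=2) = 1/10
  weight(U=3) = 3/22
Total weight = 2/11 + 1/10 + 3/22 = 23/55
P(U=0 | obs) = 2/11 / 23/55 = 10/23
P(U=2 | obs) = 1/10 / 23/55 = 11/46
P(U=3 | obs) = 3/22 / 23/55 = 15/46

P(U = 0 | obs) = 10/23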